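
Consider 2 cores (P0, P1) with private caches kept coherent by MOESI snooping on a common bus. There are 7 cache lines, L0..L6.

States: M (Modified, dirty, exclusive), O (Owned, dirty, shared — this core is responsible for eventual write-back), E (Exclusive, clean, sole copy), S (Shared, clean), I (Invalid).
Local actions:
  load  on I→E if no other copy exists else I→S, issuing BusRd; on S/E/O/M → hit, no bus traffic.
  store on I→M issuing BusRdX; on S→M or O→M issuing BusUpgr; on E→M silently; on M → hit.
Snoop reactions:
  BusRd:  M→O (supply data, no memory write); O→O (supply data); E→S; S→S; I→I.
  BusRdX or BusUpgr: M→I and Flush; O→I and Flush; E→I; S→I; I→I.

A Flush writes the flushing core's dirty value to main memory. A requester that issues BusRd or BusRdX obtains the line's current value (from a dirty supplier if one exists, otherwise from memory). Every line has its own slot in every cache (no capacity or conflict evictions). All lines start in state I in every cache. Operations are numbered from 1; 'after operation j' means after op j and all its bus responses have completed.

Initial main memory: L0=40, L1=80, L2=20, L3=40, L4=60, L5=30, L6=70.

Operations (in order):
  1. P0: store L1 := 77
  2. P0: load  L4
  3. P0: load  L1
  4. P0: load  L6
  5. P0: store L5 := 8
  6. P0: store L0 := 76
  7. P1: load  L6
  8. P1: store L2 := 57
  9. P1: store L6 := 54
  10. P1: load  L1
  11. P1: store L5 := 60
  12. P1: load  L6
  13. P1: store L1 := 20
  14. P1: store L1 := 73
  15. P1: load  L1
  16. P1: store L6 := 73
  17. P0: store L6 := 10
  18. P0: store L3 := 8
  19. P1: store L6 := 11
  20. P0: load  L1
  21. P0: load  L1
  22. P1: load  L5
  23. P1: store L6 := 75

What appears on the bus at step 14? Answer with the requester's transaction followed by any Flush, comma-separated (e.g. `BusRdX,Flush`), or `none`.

bus = none

1. P0: store L1 := 77  bus=[BusRdX]  L1: P0=M P1=I  mem[L1]=80
2. P0: load  L4  bus=[BusRd]  L4: P0=E P1=I  mem[L4]=60
3. P0: load  L1  bus=[-]  L1: P0=M P1=I  mem[L1]=80
4. P0: load  L6  bus=[BusRd]  L6: P0=E P1=I  mem[L6]=70
5. P0: store L5 := 8  bus=[BusRdX]  L5: P0=M P1=I  mem[L5]=30
6. P0: store L0 := 76  bus=[BusRdX]  L0: P0=M P1=I  mem[L0]=40
7. P1: load  L6  bus=[BusRd]  L6: P0=S P1=S  mem[L6]=70
8. P1: store L2 := 57  bus=[BusRdX]  L2: P0=I P1=M  mem[L2]=20
9. P1: store L6 := 54  bus=[BusUpgr]  L6: P0=I P1=M  mem[L6]=70
10. P1: load  L1  bus=[BusRd]  L1: P0=O P1=S  mem[L1]=80
11. P1: store L5 := 60  bus=[BusRdX,Flush]  L5: P0=I P1=M  mem[L5]=8
12. P1: load  L6  bus=[-]  L6: P0=I P1=M  mem[L6]=70
13. P1: store L1 := 20  bus=[BusUpgr,Flush]  L1: P0=I P1=M  mem[L1]=77
14. P1: store L1 := 73  bus=[-]  L1: P0=I P1=M  mem[L1]=77
15. P1: load  L1  bus=[-]  L1: P0=I P1=M  mem[L1]=77
16. P1: store L6 := 73  bus=[-]  L6: P0=I P1=M  mem[L6]=70
17. P0: store L6 := 10  bus=[BusRdX,Flush]  L6: P0=M P1=I  mem[L6]=73
18. P0: store L3 := 8  bus=[BusRdX]  L3: P0=M P1=I  mem[L3]=40
19. P1: store L6 := 11  bus=[BusRdX,Flush]  L6: P0=I P1=M  mem[L6]=10
20. P0: load  L1  bus=[BusRd]  L1: P0=S P1=O  mem[L1]=77
21. P0: load  L1  bus=[-]  L1: P0=S P1=O  mem[L1]=77
22. P1: load  L5  bus=[-]  L5: P0=I P1=M  mem[L5]=8
23. P1: store L6 := 75  bus=[-]  L6: P0=I P1=M  mem[L6]=10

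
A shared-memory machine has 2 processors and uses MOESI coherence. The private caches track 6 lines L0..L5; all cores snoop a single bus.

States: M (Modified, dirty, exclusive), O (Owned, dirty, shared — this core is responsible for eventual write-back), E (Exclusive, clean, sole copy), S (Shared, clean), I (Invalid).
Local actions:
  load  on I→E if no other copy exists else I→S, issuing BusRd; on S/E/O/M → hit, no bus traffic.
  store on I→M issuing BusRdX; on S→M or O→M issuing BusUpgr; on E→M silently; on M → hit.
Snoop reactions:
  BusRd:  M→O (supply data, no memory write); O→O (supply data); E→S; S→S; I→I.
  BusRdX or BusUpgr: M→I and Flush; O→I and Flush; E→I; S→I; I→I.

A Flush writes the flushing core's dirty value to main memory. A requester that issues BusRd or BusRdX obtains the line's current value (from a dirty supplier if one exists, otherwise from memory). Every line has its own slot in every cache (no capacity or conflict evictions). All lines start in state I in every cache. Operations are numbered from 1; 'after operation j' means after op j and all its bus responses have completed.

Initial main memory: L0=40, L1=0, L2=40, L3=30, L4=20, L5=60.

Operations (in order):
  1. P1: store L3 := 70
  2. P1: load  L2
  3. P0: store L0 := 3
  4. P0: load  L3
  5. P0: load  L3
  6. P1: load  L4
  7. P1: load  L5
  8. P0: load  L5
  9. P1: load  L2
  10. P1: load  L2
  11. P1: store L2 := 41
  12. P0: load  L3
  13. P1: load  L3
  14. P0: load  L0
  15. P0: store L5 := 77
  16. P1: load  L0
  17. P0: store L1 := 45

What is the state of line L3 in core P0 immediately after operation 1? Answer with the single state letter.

step 1: P1: store L3 := 70  ⟶  IM  (L3)  txn=BusRdX  M[L3]=30
step 2: P1: load  L2  ⟶  IE  (L2)  txn=BusRd  M[L2]=40
step 3: P0: store L0 := 3  ⟶  MI  (L0)  txn=BusRdX  M[L0]=40
step 4: P0: load  L3  ⟶  SO  (L3)  txn=BusRd  M[L3]=30
step 5: P0: load  L3  ⟶  SO  (L3)  txn=∅  M[L3]=30
step 6: P1: load  L4  ⟶  IE  (L4)  txn=BusRd  M[L4]=20
step 7: P1: load  L5  ⟶  IE  (L5)  txn=BusRd  M[L5]=60
step 8: P0: load  L5  ⟶  SS  (L5)  txn=BusRd  M[L5]=60
step 9: P1: load  L2  ⟶  IE  (L2)  txn=∅  M[L2]=40
step 10: P1: load  L2  ⟶  IE  (L2)  txn=∅  M[L2]=40
step 11: P1: store L2 := 41  ⟶  IM  (L2)  txn=∅  M[L2]=40
step 12: P0: load  L3  ⟶  SO  (L3)  txn=∅  M[L3]=30
step 13: P1: load  L3  ⟶  SO  (L3)  txn=∅  M[L3]=30
step 14: P0: load  L0  ⟶  MI  (L0)  txn=∅  M[L0]=40
step 15: P0: store L5 := 77  ⟶  MI  (L5)  txn=BusUpgr  M[L5]=60
step 16: P1: load  L0  ⟶  OS  (L0)  txn=BusRd  M[L0]=40
step 17: P0: store L1 := 45  ⟶  MI  (L1)  txn=BusRdX  M[L1]=0

state = I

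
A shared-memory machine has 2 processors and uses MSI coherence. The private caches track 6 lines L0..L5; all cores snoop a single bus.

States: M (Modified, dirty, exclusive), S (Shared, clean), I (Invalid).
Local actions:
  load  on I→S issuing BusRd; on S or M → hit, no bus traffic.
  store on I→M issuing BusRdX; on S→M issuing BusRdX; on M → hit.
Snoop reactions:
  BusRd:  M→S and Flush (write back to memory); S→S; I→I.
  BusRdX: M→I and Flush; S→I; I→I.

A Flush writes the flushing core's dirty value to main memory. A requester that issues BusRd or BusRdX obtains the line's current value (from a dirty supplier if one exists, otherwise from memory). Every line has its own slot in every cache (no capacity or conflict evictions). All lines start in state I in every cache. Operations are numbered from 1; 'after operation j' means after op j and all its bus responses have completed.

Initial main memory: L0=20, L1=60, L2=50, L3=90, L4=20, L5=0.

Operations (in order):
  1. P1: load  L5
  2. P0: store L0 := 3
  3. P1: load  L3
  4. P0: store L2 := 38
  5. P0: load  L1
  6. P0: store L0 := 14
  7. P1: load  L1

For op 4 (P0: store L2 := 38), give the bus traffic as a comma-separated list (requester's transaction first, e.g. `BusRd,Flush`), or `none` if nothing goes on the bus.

bus = BusRdX

  op1 P1: load  L5 → I/S on L5; bus BusRd; mem=0
  op2 P0: store L0 := 3 → M/I on L0; bus BusRdX; mem=20
  op3 P1: load  L3 → I/S on L3; bus BusRd; mem=90
  op4 P0: store L2 := 38 → M/I on L2; bus BusRdX; mem=50
  op5 P0: load  L1 → S/I on L1; bus BusRd; mem=60
  op6 P0: store L0 := 14 → M/I on L0; bus (none); mem=20
  op7 P1: load  L1 → S/S on L1; bus BusRd; mem=60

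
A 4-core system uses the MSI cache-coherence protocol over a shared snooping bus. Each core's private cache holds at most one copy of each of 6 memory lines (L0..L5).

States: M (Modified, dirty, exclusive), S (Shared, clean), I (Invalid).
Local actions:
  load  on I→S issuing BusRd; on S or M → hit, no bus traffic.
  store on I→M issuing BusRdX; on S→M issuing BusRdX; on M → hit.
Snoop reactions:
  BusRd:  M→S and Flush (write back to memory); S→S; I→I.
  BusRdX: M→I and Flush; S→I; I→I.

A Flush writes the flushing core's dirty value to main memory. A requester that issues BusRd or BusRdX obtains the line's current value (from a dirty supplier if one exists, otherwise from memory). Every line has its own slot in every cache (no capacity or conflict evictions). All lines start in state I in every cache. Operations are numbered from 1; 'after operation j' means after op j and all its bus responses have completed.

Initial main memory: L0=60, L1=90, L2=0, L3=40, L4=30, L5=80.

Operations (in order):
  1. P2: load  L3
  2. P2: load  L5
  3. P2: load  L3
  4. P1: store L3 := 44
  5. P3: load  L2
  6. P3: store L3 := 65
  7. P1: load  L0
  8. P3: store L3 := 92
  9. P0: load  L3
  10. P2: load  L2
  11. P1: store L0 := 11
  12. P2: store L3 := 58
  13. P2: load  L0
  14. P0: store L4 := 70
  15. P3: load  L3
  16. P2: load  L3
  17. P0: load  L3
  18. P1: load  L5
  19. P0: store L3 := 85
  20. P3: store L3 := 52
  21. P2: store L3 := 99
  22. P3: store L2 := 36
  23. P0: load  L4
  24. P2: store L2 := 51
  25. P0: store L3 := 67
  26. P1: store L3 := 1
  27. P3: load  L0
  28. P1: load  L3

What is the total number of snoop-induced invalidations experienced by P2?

invalidations = 4

  op1 P2: load  L3 → I/I/S/I on L3; bus BusRd; mem=40
  op2 P2: load  L5 → I/I/S/I on L5; bus BusRd; mem=80
  op3 P2: load  L3 → I/I/S/I on L3; bus (none); mem=40
  op4 P1: store L3 := 44 → I/M/I/I on L3; bus BusRdX; mem=40
  op5 P3: load  L2 → I/I/I/S on L2; bus BusRd; mem=0
  op6 P3: store L3 := 65 → I/I/I/M on L3; bus BusRdX Flush; mem=44
  op7 P1: load  L0 → I/S/I/I on L0; bus BusRd; mem=60
  op8 P3: store L3 := 92 → I/I/I/M on L3; bus (none); mem=44
  op9 P0: load  L3 → S/I/I/S on L3; bus BusRd Flush; mem=92
  op10 P2: load  L2 → I/I/S/S on L2; bus BusRd; mem=0
  op11 P1: store L0 := 11 → I/M/I/I on L0; bus BusRdX; mem=60
  op12 P2: store L3 := 58 → I/I/M/I on L3; bus BusRdX; mem=92
  op13 P2: load  L0 → I/S/S/I on L0; bus BusRd Flush; mem=11
  op14 P0: store L4 := 70 → M/I/I/I on L4; bus BusRdX; mem=30
  op15 P3: load  L3 → I/I/S/S on L3; bus BusRd Flush; mem=58
  op16 P2: load  L3 → I/I/S/S on L3; bus (none); mem=58
  op17 P0: load  L3 → S/I/S/S on L3; bus BusRd; mem=58
  op18 P1: load  L5 → I/S/S/I on L5; bus BusRd; mem=80
  op19 P0: store L3 := 85 → M/I/I/I on L3; bus BusRdX; mem=58
  op20 P3: store L3 := 52 → I/I/I/M on L3; bus BusRdX Flush; mem=85
  op21 P2: store L3 := 99 → I/I/M/I on L3; bus BusRdX Flush; mem=52
  op22 P3: store L2 := 36 → I/I/I/M on L2; bus BusRdX; mem=0
  op23 P0: load  L4 → M/I/I/I on L4; bus (none); mem=30
  op24 P2: store L2 := 51 → I/I/M/I on L2; bus BusRdX Flush; mem=36
  op25 P0: store L3 := 67 → M/I/I/I on L3; bus BusRdX Flush; mem=99
  op26 P1: store L3 := 1 → I/M/I/I on L3; bus BusRdX Flush; mem=67
  op27 P3: load  L0 → I/S/S/S on L0; bus BusRd; mem=11
  op28 P1: load  L3 → I/M/I/I on L3; bus (none); mem=67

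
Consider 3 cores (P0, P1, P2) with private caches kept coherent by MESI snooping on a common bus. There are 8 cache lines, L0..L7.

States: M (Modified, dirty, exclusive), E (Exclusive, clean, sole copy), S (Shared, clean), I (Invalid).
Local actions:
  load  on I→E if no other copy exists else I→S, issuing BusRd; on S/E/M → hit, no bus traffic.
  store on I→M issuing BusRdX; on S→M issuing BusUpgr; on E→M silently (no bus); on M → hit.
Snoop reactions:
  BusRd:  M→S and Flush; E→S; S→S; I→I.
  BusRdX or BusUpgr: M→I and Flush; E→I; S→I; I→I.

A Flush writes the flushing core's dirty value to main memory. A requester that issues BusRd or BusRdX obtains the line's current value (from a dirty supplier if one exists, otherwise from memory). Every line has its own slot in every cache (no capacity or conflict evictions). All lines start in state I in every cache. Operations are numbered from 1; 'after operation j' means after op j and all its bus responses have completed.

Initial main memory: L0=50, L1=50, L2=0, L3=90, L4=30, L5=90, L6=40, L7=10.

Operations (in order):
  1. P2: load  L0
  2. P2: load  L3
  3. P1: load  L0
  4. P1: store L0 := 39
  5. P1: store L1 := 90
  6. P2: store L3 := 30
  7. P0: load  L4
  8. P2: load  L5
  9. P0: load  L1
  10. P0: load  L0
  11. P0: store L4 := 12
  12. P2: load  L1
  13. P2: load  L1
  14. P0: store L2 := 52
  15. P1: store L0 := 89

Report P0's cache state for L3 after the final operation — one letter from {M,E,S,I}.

  op1 P2: load  L0 → I/I/E on L0; bus BusRd; mem=50
  op2 P2: load  L3 → I/I/E on L3; bus BusRd; mem=90
  op3 P1: load  L0 → I/S/S on L0; bus BusRd; mem=50
  op4 P1: store L0 := 39 → I/M/I on L0; bus BusUpgr; mem=50
  op5 P1: store L1 := 90 → I/M/I on L1; bus BusRdX; mem=50
  op6 P2: store L3 := 30 → I/I/M on L3; bus (none); mem=90
  op7 P0: load  L4 → E/I/I on L4; bus BusRd; mem=30
  op8 P2: load  L5 → I/I/E on L5; bus BusRd; mem=90
  op9 P0: load  L1 → S/S/I on L1; bus BusRd Flush; mem=90
  op10 P0: load  L0 → S/S/I on L0; bus BusRd Flush; mem=39
  op11 P0: store L4 := 12 → M/I/I on L4; bus (none); mem=30
  op12 P2: load  L1 → S/S/S on L1; bus BusRd; mem=90
  op13 P2: load  L1 → S/S/S on L1; bus (none); mem=90
  op14 P0: store L2 := 52 → M/I/I on L2; bus BusRdX; mem=0
  op15 P1: store L0 := 89 → I/M/I on L0; bus BusUpgr; mem=39

state = I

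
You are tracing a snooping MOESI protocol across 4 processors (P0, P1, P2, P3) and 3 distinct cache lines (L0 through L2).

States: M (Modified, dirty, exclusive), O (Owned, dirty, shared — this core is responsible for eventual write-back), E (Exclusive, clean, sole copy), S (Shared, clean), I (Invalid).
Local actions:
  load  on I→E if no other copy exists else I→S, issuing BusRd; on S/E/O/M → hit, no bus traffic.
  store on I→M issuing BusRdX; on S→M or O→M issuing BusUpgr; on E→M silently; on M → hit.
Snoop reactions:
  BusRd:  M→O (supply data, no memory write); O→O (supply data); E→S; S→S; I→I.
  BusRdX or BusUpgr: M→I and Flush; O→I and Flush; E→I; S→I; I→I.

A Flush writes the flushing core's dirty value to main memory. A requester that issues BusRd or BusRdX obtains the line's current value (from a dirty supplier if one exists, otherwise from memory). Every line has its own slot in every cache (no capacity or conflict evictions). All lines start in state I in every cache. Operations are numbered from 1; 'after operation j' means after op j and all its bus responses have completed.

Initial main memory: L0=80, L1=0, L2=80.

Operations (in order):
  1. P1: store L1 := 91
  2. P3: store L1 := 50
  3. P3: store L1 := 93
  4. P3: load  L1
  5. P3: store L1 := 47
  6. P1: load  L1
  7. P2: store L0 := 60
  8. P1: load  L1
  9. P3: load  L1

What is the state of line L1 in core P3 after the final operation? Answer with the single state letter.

  op1 P1: store L1 := 91 → I/M/I/I on L1; bus BusRdX; mem=0
  op2 P3: store L1 := 50 → I/I/I/M on L1; bus BusRdX Flush; mem=91
  op3 P3: store L1 := 93 → I/I/I/M on L1; bus (none); mem=91
  op4 P3: load  L1 → I/I/I/M on L1; bus (none); mem=91
  op5 P3: store L1 := 47 → I/I/I/M on L1; bus (none); mem=91
  op6 P1: load  L1 → I/S/I/O on L1; bus BusRd; mem=91
  op7 P2: store L0 := 60 → I/I/M/I on L0; bus BusRdX; mem=80
  op8 P1: load  L1 → I/S/I/O on L1; bus (none); mem=91
  op9 P3: load  L1 → I/S/I/O on L1; bus (none); mem=91

state = O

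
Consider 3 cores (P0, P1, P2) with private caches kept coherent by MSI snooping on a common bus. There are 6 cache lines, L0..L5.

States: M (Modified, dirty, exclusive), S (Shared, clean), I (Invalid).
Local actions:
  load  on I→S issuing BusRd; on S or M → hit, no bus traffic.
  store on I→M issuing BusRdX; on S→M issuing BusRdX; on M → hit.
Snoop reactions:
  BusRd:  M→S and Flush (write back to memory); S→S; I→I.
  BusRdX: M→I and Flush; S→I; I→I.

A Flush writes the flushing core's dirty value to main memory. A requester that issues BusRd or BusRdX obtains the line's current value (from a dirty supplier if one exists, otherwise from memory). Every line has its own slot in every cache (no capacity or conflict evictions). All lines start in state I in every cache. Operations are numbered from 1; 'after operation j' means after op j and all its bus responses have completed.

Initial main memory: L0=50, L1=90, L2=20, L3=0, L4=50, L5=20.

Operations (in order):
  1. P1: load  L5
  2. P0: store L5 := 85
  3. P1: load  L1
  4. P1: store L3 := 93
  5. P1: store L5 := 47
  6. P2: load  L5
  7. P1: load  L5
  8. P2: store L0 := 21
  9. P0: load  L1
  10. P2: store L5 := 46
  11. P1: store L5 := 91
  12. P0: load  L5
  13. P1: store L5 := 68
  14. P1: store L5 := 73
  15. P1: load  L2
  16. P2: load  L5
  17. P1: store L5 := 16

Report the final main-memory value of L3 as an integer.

memory[L3] = 0

1. P1: load  L5  bus=[BusRd]  L5: P0=I P1=S P2=I  mem[L5]=20
2. P0: store L5 := 85  bus=[BusRdX]  L5: P0=M P1=I P2=I  mem[L5]=20
3. P1: load  L1  bus=[BusRd]  L1: P0=I P1=S P2=I  mem[L1]=90
4. P1: store L3 := 93  bus=[BusRdX]  L3: P0=I P1=M P2=I  mem[L3]=0
5. P1: store L5 := 47  bus=[BusRdX,Flush]  L5: P0=I P1=M P2=I  mem[L5]=85
6. P2: load  L5  bus=[BusRd,Flush]  L5: P0=I P1=S P2=S  mem[L5]=47
7. P1: load  L5  bus=[-]  L5: P0=I P1=S P2=S  mem[L5]=47
8. P2: store L0 := 21  bus=[BusRdX]  L0: P0=I P1=I P2=M  mem[L0]=50
9. P0: load  L1  bus=[BusRd]  L1: P0=S P1=S P2=I  mem[L1]=90
10. P2: store L5 := 46  bus=[BusRdX]  L5: P0=I P1=I P2=M  mem[L5]=47
11. P1: store L5 := 91  bus=[BusRdX,Flush]  L5: P0=I P1=M P2=I  mem[L5]=46
12. P0: load  L5  bus=[BusRd,Flush]  L5: P0=S P1=S P2=I  mem[L5]=91
13. P1: store L5 := 68  bus=[BusRdX]  L5: P0=I P1=M P2=I  mem[L5]=91
14. P1: store L5 := 73  bus=[-]  L5: P0=I P1=M P2=I  mem[L5]=91
15. P1: load  L2  bus=[BusRd]  L2: P0=I P1=S P2=I  mem[L2]=20
16. P2: load  L5  bus=[BusRd,Flush]  L5: P0=I P1=S P2=S  mem[L5]=73
17. P1: store L5 := 16  bus=[BusRdX]  L5: P0=I P1=M P2=I  mem[L5]=73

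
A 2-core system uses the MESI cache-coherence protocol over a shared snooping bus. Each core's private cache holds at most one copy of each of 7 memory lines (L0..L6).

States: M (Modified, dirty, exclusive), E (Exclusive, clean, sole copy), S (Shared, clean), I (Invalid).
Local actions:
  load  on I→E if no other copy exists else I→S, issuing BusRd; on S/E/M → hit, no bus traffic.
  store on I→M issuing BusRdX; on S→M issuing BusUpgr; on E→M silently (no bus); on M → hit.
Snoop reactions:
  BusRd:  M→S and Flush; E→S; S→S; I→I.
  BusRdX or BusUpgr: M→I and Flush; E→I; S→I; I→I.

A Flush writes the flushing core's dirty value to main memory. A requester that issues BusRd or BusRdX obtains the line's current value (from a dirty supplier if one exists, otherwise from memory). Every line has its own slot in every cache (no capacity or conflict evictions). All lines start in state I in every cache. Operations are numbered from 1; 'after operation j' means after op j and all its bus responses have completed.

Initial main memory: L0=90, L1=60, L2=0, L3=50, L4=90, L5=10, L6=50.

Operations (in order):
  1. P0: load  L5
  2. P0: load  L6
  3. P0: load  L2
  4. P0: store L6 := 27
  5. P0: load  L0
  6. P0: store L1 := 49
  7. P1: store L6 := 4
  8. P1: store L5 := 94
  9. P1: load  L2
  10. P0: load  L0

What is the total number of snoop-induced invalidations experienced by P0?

invalidations = 2

[1] P0: load  L5 | P0:E(10), P1:I | bus: BusRd
[2] P0: load  L6 | P0:E(50), P1:I | bus: BusRd
[3] P0: load  L2 | P0:E(0), P1:I | bus: BusRd
[4] P0: store L6 := 27 | P0:M(27), P1:I | bus: none
[5] P0: load  L0 | P0:E(90), P1:I | bus: BusRd
[6] P0: store L1 := 49 | P0:M(49), P1:I | bus: BusRdX
[7] P1: store L6 := 4 | P0:I, P1:M(4) | bus: BusRdX,Flush
[8] P1: store L5 := 94 | P0:I, P1:M(94) | bus: BusRdX
[9] P1: load  L2 | P0:S(0), P1:S(0) | bus: BusRd
[10] P0: load  L0 | P0:E(90), P1:I | bus: none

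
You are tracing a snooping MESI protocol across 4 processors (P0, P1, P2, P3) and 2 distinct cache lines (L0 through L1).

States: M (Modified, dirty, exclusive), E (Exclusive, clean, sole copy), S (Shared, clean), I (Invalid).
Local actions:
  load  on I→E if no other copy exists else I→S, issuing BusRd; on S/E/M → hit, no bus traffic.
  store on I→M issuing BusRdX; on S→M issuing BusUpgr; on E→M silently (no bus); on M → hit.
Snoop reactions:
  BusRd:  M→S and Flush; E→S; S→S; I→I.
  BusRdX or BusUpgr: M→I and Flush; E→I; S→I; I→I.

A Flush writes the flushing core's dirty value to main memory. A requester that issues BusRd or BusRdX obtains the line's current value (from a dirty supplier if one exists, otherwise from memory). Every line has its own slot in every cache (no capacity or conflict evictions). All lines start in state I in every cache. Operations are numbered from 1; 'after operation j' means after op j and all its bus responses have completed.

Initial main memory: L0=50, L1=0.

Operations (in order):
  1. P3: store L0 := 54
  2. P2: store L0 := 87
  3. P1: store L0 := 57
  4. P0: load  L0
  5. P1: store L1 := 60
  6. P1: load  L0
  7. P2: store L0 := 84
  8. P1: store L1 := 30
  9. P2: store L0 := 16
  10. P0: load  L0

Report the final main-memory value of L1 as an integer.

1. P3: store L0 := 54  bus=[BusRdX]  L0: P0=I P1=I P2=I P3=M  mem[L0]=50
2. P2: store L0 := 87  bus=[BusRdX,Flush]  L0: P0=I P1=I P2=M P3=I  mem[L0]=54
3. P1: store L0 := 57  bus=[BusRdX,Flush]  L0: P0=I P1=M P2=I P3=I  mem[L0]=87
4. P0: load  L0  bus=[BusRd,Flush]  L0: P0=S P1=S P2=I P3=I  mem[L0]=57
5. P1: store L1 := 60  bus=[BusRdX]  L1: P0=I P1=M P2=I P3=I  mem[L1]=0
6. P1: load  L0  bus=[-]  L0: P0=S P1=S P2=I P3=I  mem[L0]=57
7. P2: store L0 := 84  bus=[BusRdX]  L0: P0=I P1=I P2=M P3=I  mem[L0]=57
8. P1: store L1 := 30  bus=[-]  L1: P0=I P1=M P2=I P3=I  mem[L1]=0
9. P2: store L0 := 16  bus=[-]  L0: P0=I P1=I P2=M P3=I  mem[L0]=57
10. P0: load  L0  bus=[BusRd,Flush]  L0: P0=S P1=I P2=S P3=I  mem[L0]=16

memory[L1] = 0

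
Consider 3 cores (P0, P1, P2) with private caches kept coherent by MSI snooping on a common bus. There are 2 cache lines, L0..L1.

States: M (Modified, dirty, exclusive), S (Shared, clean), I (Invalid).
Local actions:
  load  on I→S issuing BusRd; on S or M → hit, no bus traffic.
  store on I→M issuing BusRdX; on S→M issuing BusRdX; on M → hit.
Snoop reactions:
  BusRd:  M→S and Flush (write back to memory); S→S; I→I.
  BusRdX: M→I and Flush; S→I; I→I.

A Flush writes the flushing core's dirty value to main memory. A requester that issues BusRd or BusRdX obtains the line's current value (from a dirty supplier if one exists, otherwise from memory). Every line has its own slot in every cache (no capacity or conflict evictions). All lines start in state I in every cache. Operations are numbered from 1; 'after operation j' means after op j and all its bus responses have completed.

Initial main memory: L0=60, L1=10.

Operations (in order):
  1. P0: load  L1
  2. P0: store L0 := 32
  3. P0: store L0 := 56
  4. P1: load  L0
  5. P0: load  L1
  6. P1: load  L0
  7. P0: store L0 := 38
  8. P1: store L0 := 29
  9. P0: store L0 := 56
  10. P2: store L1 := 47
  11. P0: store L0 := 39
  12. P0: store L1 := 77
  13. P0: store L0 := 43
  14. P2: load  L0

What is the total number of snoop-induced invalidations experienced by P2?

step 1: P0: load  L1  ⟶  SII  (L1)  txn=BusRd  M[L1]=10
step 2: P0: store L0 := 32  ⟶  MII  (L0)  txn=BusRdX  M[L0]=60
step 3: P0: store L0 := 56  ⟶  MII  (L0)  txn=∅  M[L0]=60
step 4: P1: load  L0  ⟶  SSI  (L0)  txn=BusRd+Flush  M[L0]=56
step 5: P0: load  L1  ⟶  SII  (L1)  txn=∅  M[L1]=10
step 6: P1: load  L0  ⟶  SSI  (L0)  txn=∅  M[L0]=56
step 7: P0: store L0 := 38  ⟶  MII  (L0)  txn=BusRdX  M[L0]=56
step 8: P1: store L0 := 29  ⟶  IMI  (L0)  txn=BusRdX+Flush  M[L0]=38
step 9: P0: store L0 := 56  ⟶  MII  (L0)  txn=BusRdX+Flush  M[L0]=29
step 10: P2: store L1 := 47  ⟶  IIM  (L1)  txn=BusRdX  M[L1]=10
step 11: P0: store L0 := 39  ⟶  MII  (L0)  txn=∅  M[L0]=29
step 12: P0: store L1 := 77  ⟶  MII  (L1)  txn=BusRdX+Flush  M[L1]=47
step 13: P0: store L0 := 43  ⟶  MII  (L0)  txn=∅  M[L0]=29
step 14: P2: load  L0  ⟶  SIS  (L0)  txn=BusRd+Flush  M[L0]=43

invalidations = 1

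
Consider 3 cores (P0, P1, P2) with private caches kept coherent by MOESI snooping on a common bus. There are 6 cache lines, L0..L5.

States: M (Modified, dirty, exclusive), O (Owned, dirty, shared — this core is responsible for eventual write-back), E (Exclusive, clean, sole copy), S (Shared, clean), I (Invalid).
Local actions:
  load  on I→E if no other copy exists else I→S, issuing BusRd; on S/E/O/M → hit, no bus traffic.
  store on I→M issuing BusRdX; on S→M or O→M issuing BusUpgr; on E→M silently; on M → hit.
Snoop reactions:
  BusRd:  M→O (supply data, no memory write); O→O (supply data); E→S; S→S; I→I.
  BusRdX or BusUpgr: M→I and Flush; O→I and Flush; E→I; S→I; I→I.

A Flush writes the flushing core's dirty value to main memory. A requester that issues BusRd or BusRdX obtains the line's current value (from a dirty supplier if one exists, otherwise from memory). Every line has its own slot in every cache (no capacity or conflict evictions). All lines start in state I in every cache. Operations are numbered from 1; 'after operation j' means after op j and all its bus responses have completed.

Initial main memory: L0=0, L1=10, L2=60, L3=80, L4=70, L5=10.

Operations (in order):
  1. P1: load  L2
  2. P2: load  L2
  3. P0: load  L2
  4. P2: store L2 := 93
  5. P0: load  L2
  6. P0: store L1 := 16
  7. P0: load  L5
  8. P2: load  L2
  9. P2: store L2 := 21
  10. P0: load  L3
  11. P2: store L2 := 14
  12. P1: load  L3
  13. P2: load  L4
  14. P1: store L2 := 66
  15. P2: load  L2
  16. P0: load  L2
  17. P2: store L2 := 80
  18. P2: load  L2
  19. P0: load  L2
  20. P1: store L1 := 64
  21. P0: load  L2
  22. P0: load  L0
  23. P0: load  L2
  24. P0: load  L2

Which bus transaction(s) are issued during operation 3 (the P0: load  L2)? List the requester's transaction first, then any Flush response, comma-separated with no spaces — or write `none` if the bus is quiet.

  op1 P1: load  L2 → I/E/I on L2; bus BusRd; mem=60
  op2 P2: load  L2 → I/S/S on L2; bus BusRd; mem=60
  op3 P0: load  L2 → S/S/S on L2; bus BusRd; mem=60
  op4 P2: store L2 := 93 → I/I/M on L2; bus BusUpgr; mem=60
  op5 P0: load  L2 → S/I/O on L2; bus BusRd; mem=60
  op6 P0: store L1 := 16 → M/I/I on L1; bus BusRdX; mem=10
  op7 P0: load  L5 → E/I/I on L5; bus BusRd; mem=10
  op8 P2: load  L2 → S/I/O on L2; bus (none); mem=60
  op9 P2: store L2 := 21 → I/I/M on L2; bus BusUpgr; mem=60
  op10 P0: load  L3 → E/I/I on L3; bus BusRd; mem=80
  op11 P2: store L2 := 14 → I/I/M on L2; bus (none); mem=60
  op12 P1: load  L3 → S/S/I on L3; bus BusRd; mem=80
  op13 P2: load  L4 → I/I/E on L4; bus BusRd; mem=70
  op14 P1: store L2 := 66 → I/M/I on L2; bus BusRdX Flush; mem=14
  op15 P2: load  L2 → I/O/S on L2; bus BusRd; mem=14
  op16 P0: load  L2 → S/O/S on L2; bus BusRd; mem=14
  op17 P2: store L2 := 80 → I/I/M on L2; bus BusUpgr Flush; mem=66
  op18 P2: load  L2 → I/I/M on L2; bus (none); mem=66
  op19 P0: load  L2 → S/I/O on L2; bus BusRd; mem=66
  op20 P1: store L1 := 64 → I/M/I on L1; bus BusRdX Flush; mem=16
  op21 P0: load  L2 → S/I/O on L2; bus (none); mem=66
  op22 P0: load  L0 → E/I/I on L0; bus BusRd; mem=0
  op23 P0: load  L2 → S/I/O on L2; bus (none); mem=66
  op24 P0: load  L2 → S/I/O on L2; bus (none); mem=66

bus = BusRd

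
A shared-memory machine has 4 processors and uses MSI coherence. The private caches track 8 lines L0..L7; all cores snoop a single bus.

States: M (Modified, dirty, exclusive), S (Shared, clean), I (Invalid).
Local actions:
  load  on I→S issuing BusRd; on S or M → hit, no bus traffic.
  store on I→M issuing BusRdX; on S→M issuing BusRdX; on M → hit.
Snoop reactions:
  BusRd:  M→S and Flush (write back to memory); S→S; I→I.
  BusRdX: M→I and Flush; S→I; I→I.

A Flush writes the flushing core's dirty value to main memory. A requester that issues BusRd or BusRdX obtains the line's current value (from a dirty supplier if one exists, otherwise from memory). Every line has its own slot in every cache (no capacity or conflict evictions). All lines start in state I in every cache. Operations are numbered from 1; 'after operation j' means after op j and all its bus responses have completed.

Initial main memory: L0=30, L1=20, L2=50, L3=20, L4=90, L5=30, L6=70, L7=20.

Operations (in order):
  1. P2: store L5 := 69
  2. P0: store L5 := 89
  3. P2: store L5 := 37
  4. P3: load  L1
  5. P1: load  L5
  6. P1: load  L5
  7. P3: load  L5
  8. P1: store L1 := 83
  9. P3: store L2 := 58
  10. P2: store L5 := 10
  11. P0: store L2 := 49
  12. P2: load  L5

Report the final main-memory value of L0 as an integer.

memory[L0] = 30

1. P2: store L5 := 69  bus=[BusRdX]  L5: P0=I P1=I P2=M P3=I  mem[L5]=30
2. P0: store L5 := 89  bus=[BusRdX,Flush]  L5: P0=M P1=I P2=I P3=I  mem[L5]=69
3. P2: store L5 := 37  bus=[BusRdX,Flush]  L5: P0=I P1=I P2=M P3=I  mem[L5]=89
4. P3: load  L1  bus=[BusRd]  L1: P0=I P1=I P2=I P3=S  mem[L1]=20
5. P1: load  L5  bus=[BusRd,Flush]  L5: P0=I P1=S P2=S P3=I  mem[L5]=37
6. P1: load  L5  bus=[-]  L5: P0=I P1=S P2=S P3=I  mem[L5]=37
7. P3: load  L5  bus=[BusRd]  L5: P0=I P1=S P2=S P3=S  mem[L5]=37
8. P1: store L1 := 83  bus=[BusRdX]  L1: P0=I P1=M P2=I P3=I  mem[L1]=20
9. P3: store L2 := 58  bus=[BusRdX]  L2: P0=I P1=I P2=I P3=M  mem[L2]=50
10. P2: store L5 := 10  bus=[BusRdX]  L5: P0=I P1=I P2=M P3=I  mem[L5]=37
11. P0: store L2 := 49  bus=[BusRdX,Flush]  L2: P0=M P1=I P2=I P3=I  mem[L2]=58
12. P2: load  L5  bus=[-]  L5: P0=I P1=I P2=M P3=I  mem[L5]=37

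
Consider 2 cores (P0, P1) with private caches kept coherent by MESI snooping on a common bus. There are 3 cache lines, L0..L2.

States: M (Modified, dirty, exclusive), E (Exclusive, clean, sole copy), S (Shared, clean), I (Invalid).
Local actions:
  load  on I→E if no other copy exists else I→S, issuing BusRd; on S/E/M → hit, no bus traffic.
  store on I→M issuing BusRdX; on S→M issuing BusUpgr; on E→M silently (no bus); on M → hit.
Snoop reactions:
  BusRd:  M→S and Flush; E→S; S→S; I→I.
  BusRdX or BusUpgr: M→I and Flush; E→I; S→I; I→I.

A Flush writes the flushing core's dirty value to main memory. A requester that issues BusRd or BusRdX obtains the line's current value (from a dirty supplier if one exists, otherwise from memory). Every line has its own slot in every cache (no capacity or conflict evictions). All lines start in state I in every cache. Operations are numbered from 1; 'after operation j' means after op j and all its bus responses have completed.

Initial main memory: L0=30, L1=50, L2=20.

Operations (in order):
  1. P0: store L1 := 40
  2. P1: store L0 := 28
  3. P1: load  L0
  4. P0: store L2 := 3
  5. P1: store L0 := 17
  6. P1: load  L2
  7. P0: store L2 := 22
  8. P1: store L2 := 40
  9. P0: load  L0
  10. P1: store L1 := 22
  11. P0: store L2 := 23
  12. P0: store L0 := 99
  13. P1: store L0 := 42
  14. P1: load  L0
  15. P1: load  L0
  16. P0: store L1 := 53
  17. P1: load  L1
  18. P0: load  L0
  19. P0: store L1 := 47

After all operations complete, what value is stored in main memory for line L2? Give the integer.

memory[L2] = 40

1. P0: store L1 := 40  bus=[BusRdX]  L1: P0=M P1=I  mem[L1]=50
2. P1: store L0 := 28  bus=[BusRdX]  L0: P0=I P1=M  mem[L0]=30
3. P1: load  L0  bus=[-]  L0: P0=I P1=M  mem[L0]=30
4. P0: store L2 := 3  bus=[BusRdX]  L2: P0=M P1=I  mem[L2]=20
5. P1: store L0 := 17  bus=[-]  L0: P0=I P1=M  mem[L0]=30
6. P1: load  L2  bus=[BusRd,Flush]  L2: P0=S P1=S  mem[L2]=3
7. P0: store L2 := 22  bus=[BusUpgr]  L2: P0=M P1=I  mem[L2]=3
8. P1: store L2 := 40  bus=[BusRdX,Flush]  L2: P0=I P1=M  mem[L2]=22
9. P0: load  L0  bus=[BusRd,Flush]  L0: P0=S P1=S  mem[L0]=17
10. P1: store L1 := 22  bus=[BusRdX,Flush]  L1: P0=I P1=M  mem[L1]=40
11. P0: store L2 := 23  bus=[BusRdX,Flush]  L2: P0=M P1=I  mem[L2]=40
12. P0: store L0 := 99  bus=[BusUpgr]  L0: P0=M P1=I  mem[L0]=17
13. P1: store L0 := 42  bus=[BusRdX,Flush]  L0: P0=I P1=M  mem[L0]=99
14. P1: load  L0  bus=[-]  L0: P0=I P1=M  mem[L0]=99
15. P1: load  L0  bus=[-]  L0: P0=I P1=M  mem[L0]=99
16. P0: store L1 := 53  bus=[BusRdX,Flush]  L1: P0=M P1=I  mem[L1]=22
17. P1: load  L1  bus=[BusRd,Flush]  L1: P0=S P1=S  mem[L1]=53
18. P0: load  L0  bus=[BusRd,Flush]  L0: P0=S P1=S  mem[L0]=42
19. P0: store L1 := 47  bus=[BusUpgr]  L1: P0=M P1=I  mem[L1]=53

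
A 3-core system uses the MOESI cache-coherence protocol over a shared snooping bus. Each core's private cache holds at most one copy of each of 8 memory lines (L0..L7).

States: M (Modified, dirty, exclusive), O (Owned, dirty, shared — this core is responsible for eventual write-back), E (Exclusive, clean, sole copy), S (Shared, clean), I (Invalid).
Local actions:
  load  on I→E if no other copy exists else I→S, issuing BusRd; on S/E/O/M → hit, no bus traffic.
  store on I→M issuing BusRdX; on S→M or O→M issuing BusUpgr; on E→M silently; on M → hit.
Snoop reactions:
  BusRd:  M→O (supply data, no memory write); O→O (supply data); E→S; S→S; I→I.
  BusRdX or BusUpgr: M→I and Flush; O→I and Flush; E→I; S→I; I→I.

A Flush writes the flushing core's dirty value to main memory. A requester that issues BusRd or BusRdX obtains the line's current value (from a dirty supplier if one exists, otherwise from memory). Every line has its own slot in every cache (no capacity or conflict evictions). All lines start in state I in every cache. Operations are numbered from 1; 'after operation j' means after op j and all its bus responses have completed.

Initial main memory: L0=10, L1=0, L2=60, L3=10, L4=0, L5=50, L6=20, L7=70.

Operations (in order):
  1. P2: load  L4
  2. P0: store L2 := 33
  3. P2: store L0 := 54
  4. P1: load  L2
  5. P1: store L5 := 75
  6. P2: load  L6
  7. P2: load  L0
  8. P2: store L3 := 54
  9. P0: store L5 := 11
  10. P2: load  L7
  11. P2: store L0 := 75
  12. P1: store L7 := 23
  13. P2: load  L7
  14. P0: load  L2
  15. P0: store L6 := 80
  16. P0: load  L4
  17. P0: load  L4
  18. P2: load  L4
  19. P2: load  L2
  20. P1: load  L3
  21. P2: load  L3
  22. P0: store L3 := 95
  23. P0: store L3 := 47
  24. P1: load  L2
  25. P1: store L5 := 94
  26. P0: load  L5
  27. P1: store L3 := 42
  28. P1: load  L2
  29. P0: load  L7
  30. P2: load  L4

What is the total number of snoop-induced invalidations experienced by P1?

step 1: P2: load  L4  ⟶  IIE  (L4)  txn=BusRd  M[L4]=0
step 2: P0: store L2 := 33  ⟶  MII  (L2)  txn=BusRdX  M[L2]=60
step 3: P2: store L0 := 54  ⟶  IIM  (L0)  txn=BusRdX  M[L0]=10
step 4: P1: load  L2  ⟶  OSI  (L2)  txn=BusRd  M[L2]=60
step 5: P1: store L5 := 75  ⟶  IMI  (L5)  txn=BusRdX  M[L5]=50
step 6: P2: load  L6  ⟶  IIE  (L6)  txn=BusRd  M[L6]=20
step 7: P2: load  L0  ⟶  IIM  (L0)  txn=∅  M[L0]=10
step 8: P2: store L3 := 54  ⟶  IIM  (L3)  txn=BusRdX  M[L3]=10
step 9: P0: store L5 := 11  ⟶  MII  (L5)  txn=BusRdX+Flush  M[L5]=75
step 10: P2: load  L7  ⟶  IIE  (L7)  txn=BusRd  M[L7]=70
step 11: P2: store L0 := 75  ⟶  IIM  (L0)  txn=∅  M[L0]=10
step 12: P1: store L7 := 23  ⟶  IMI  (L7)  txn=BusRdX  M[L7]=70
step 13: P2: load  L7  ⟶  IOS  (L7)  txn=BusRd  M[L7]=70
step 14: P0: load  L2  ⟶  OSI  (L2)  txn=∅  M[L2]=60
step 15: P0: store L6 := 80  ⟶  MII  (L6)  txn=BusRdX  M[L6]=20
step 16: P0: load  L4  ⟶  SIS  (L4)  txn=BusRd  M[L4]=0
step 17: P0: load  L4  ⟶  SIS  (L4)  txn=∅  M[L4]=0
step 18: P2: load  L4  ⟶  SIS  (L4)  txn=∅  M[L4]=0
step 19: P2: load  L2  ⟶  OSS  (L2)  txn=BusRd  M[L2]=60
step 20: P1: load  L3  ⟶  ISO  (L3)  txn=BusRd  M[L3]=10
step 21: P2: load  L3  ⟶  ISO  (L3)  txn=∅  M[L3]=10
step 22: P0: store L3 := 95  ⟶  MII  (L3)  txn=BusRdX+Flush  M[L3]=54
step 23: P0: store L3 := 47  ⟶  MII  (L3)  txn=∅  M[L3]=54
step 24: P1: load  L2  ⟶  OSS  (L2)  txn=∅  M[L2]=60
step 25: P1: store L5 := 94  ⟶  IMI  (L5)  txn=BusRdX+Flush  M[L5]=11
step 26: P0: load  L5  ⟶  SOI  (L5)  txn=BusRd  M[L5]=11
step 27: P1: store L3 := 42  ⟶  IMI  (L3)  txn=BusRdX+Flush  M[L3]=47
step 28: P1: load  L2  ⟶  OSS  (L2)  txn=∅  M[L2]=60
step 29: P0: load  L7  ⟶  SOS  (L7)  txn=BusRd  M[L7]=70
step 30: P2: load  L4  ⟶  SIS  (L4)  txn=∅  M[L4]=0

invalidations = 2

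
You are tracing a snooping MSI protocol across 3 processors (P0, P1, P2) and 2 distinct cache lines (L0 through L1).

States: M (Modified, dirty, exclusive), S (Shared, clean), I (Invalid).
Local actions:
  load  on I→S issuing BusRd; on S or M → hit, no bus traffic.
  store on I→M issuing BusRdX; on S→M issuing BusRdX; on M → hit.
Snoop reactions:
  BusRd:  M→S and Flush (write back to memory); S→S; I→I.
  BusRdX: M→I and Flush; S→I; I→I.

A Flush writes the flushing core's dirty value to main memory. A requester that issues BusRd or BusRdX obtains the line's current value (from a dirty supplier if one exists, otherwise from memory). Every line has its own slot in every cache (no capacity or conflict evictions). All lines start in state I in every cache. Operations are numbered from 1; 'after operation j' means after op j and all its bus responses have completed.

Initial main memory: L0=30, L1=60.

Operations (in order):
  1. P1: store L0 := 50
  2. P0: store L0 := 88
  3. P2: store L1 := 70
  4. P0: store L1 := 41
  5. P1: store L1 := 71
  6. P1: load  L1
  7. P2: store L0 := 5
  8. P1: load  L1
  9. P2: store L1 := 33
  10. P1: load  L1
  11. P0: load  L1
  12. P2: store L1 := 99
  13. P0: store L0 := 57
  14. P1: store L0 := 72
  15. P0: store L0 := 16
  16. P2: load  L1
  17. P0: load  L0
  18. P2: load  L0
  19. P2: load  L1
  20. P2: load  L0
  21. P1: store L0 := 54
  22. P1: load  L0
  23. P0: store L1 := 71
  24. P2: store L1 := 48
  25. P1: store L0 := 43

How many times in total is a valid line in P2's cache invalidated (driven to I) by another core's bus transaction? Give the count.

invalidations = 4

1. P1: store L0 := 50  bus=[BusRdX]  L0: P0=I P1=M P2=I  mem[L0]=30
2. P0: store L0 := 88  bus=[BusRdX,Flush]  L0: P0=M P1=I P2=I  mem[L0]=50
3. P2: store L1 := 70  bus=[BusRdX]  L1: P0=I P1=I P2=M  mem[L1]=60
4. P0: store L1 := 41  bus=[BusRdX,Flush]  L1: P0=M P1=I P2=I  mem[L1]=70
5. P1: store L1 := 71  bus=[BusRdX,Flush]  L1: P0=I P1=M P2=I  mem[L1]=41
6. P1: load  L1  bus=[-]  L1: P0=I P1=M P2=I  mem[L1]=41
7. P2: store L0 := 5  bus=[BusRdX,Flush]  L0: P0=I P1=I P2=M  mem[L0]=88
8. P1: load  L1  bus=[-]  L1: P0=I P1=M P2=I  mem[L1]=41
9. P2: store L1 := 33  bus=[BusRdX,Flush]  L1: P0=I P1=I P2=M  mem[L1]=71
10. P1: load  L1  bus=[BusRd,Flush]  L1: P0=I P1=S P2=S  mem[L1]=33
11. P0: load  L1  bus=[BusRd]  L1: P0=S P1=S P2=S  mem[L1]=33
12. P2: store L1 := 99  bus=[BusRdX]  L1: P0=I P1=I P2=M  mem[L1]=33
13. P0: store L0 := 57  bus=[BusRdX,Flush]  L0: P0=M P1=I P2=I  mem[L0]=5
14. P1: store L0 := 72  bus=[BusRdX,Flush]  L0: P0=I P1=M P2=I  mem[L0]=57
15. P0: store L0 := 16  bus=[BusRdX,Flush]  L0: P0=M P1=I P2=I  mem[L0]=72
16. P2: load  L1  bus=[-]  L1: P0=I P1=I P2=M  mem[L1]=33
17. P0: load  L0  bus=[-]  L0: P0=M P1=I P2=I  mem[L0]=72
18. P2: load  L0  bus=[BusRd,Flush]  L0: P0=S P1=I P2=S  mem[L0]=16
19. P2: load  L1  bus=[-]  L1: P0=I P1=I P2=M  mem[L1]=33
20. P2: load  L0  bus=[-]  L0: P0=S P1=I P2=S  mem[L0]=16
21. P1: store L0 := 54  bus=[BusRdX]  L0: P0=I P1=M P2=I  mem[L0]=16
22. P1: load  L0  bus=[-]  L0: P0=I P1=M P2=I  mem[L0]=16
23. P0: store L1 := 71  bus=[BusRdX,Flush]  L1: P0=M P1=I P2=I  mem[L1]=99
24. P2: store L1 := 48  bus=[BusRdX,Flush]  L1: P0=I P1=I P2=M  mem[L1]=71
25. P1: store L0 := 43  bus=[-]  L0: P0=I P1=M P2=I  mem[L0]=16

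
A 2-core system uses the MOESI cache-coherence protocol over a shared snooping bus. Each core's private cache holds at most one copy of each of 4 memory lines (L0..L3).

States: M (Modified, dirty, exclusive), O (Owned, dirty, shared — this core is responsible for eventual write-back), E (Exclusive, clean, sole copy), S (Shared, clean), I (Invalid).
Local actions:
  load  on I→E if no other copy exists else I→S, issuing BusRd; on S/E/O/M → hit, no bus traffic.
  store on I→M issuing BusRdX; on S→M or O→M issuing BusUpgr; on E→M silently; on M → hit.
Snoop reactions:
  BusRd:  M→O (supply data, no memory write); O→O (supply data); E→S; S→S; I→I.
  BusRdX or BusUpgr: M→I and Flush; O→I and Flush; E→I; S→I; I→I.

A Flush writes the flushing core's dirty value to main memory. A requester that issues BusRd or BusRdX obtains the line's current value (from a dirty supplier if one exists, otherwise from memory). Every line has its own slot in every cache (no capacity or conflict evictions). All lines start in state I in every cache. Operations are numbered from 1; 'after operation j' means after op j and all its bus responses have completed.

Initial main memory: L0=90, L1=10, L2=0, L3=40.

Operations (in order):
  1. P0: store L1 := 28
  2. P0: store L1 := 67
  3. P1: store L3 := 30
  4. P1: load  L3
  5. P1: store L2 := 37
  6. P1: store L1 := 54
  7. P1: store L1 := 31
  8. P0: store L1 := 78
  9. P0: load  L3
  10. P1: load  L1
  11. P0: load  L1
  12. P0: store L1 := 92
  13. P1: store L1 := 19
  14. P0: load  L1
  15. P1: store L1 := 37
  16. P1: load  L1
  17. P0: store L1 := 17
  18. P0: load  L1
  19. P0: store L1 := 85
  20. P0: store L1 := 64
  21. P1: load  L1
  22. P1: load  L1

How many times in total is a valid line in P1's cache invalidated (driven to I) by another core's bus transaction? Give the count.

invalidations = 3

1. P0: store L1 := 28  bus=[BusRdX]  L1: P0=M P1=I  mem[L1]=10
2. P0: store L1 := 67  bus=[-]  L1: P0=M P1=I  mem[L1]=10
3. P1: store L3 := 30  bus=[BusRdX]  L3: P0=I P1=M  mem[L3]=40
4. P1: load  L3  bus=[-]  L3: P0=I P1=M  mem[L3]=40
5. P1: store L2 := 37  bus=[BusRdX]  L2: P0=I P1=M  mem[L2]=0
6. P1: store L1 := 54  bus=[BusRdX,Flush]  L1: P0=I P1=M  mem[L1]=67
7. P1: store L1 := 31  bus=[-]  L1: P0=I P1=M  mem[L1]=67
8. P0: store L1 := 78  bus=[BusRdX,Flush]  L1: P0=M P1=I  mem[L1]=31
9. P0: load  L3  bus=[BusRd]  L3: P0=S P1=O  mem[L3]=40
10. P1: load  L1  bus=[BusRd]  L1: P0=O P1=S  mem[L1]=31
11. P0: load  L1  bus=[-]  L1: P0=O P1=S  mem[L1]=31
12. P0: store L1 := 92  bus=[BusUpgr]  L1: P0=M P1=I  mem[L1]=31
13. P1: store L1 := 19  bus=[BusRdX,Flush]  L1: P0=I P1=M  mem[L1]=92
14. P0: load  L1  bus=[BusRd]  L1: P0=S P1=O  mem[L1]=92
15. P1: store L1 := 37  bus=[BusUpgr]  L1: P0=I P1=M  mem[L1]=92
16. P1: load  L1  bus=[-]  L1: P0=I P1=M  mem[L1]=92
17. P0: store L1 := 17  bus=[BusRdX,Flush]  L1: P0=M P1=I  mem[L1]=37
18. P0: load  L1  bus=[-]  L1: P0=M P1=I  mem[L1]=37
19. P0: store L1 := 85  bus=[-]  L1: P0=M P1=I  mem[L1]=37
20. P0: store L1 := 64  bus=[-]  L1: P0=M P1=I  mem[L1]=37
21. P1: load  L1  bus=[BusRd]  L1: P0=O P1=S  mem[L1]=37
22. P1: load  L1  bus=[-]  L1: P0=O P1=S  mem[L1]=37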